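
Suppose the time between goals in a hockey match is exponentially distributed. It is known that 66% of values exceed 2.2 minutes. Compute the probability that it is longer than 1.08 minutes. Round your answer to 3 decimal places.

0.815

e^(−λ·2.2) = 0.66 ⇒ λ = −ln(0.66)/2.2 = 0.188871.
P(X > 1.08) = e^(−0.188871·1.08) = e^(−0.20398) ≈ 0.815.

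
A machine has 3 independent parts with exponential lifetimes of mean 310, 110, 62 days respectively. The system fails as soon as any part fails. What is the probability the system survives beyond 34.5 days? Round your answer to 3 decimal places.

The first failure time is exponential with rate Σλ_i = 1/310 + 1/110 + 1/62 = 0.0284457 per day.
P(min > 34.5) = e^(−0.0284457·34.5) = e^(−0.98138) ≈ 0.375.

0.375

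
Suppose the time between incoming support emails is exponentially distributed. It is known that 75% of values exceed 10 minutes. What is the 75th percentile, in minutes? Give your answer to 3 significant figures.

48.2

e^(−λ·10) = 0.75 ⇒ λ = −ln(0.75)/10 = 0.0287682.
75th percentile: 1 − e^(−λt) = 0.75, t = −ln(0.25)/λ = 48.1884 minutes.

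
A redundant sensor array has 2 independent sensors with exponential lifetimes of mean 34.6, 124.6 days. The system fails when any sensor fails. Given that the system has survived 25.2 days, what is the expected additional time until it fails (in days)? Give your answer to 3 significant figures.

27.1

First-failure rate Σλ = 1/34.6 + 1/124.6 = 0.0369274.
By memorylessness the expected residual is 1/Σλ = 27.0802 days, regardless of the 25.2 already elapsed.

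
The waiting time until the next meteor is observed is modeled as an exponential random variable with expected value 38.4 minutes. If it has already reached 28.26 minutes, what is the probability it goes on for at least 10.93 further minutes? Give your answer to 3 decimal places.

The rate is λ = 1/38.4 = 0.0260417 per minute.
P(X > s+t | X > s) = e^(−λ(s+t))/e^(−λs) = e^(−λt), independent of s = 28.26.
P(X > 10.93) = e^(−0.28464) ≈ 0.752.

0.752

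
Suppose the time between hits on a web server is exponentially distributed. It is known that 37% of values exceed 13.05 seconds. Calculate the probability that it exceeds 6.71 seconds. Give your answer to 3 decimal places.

0.600

e^(−λ·13.05) = 0.37 ⇒ λ = −ln(0.37)/13.05 = 0.0761879.
P(X > 6.71) = e^(−0.0761879·6.71) = e^(−0.51122) ≈ 0.600.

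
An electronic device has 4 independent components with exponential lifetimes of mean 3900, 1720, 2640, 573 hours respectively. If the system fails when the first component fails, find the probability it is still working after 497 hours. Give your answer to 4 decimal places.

0.2295

The first failure time is exponential with rate Σλ_i = 1/3900 + 1/1720 + 1/2640 + 1/573 = 0.00296179 per hour.
P(min > 497) = e^(−0.00296179·497) = e^(−1.472) ≈ 0.2295.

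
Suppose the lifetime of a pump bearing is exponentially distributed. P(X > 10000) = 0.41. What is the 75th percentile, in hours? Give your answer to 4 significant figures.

15550

e^(−λ·10000) = 0.41 ⇒ λ = −ln(0.41)/10000 = 0.0000891598.
75th percentile: 1 − e^(−λt) = 0.75, t = −ln(0.25)/λ = 15548.4 hours.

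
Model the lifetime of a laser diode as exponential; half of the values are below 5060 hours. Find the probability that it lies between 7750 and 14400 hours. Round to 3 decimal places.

0.207

For an exponential, median = ln(2)/λ, so λ = ln 2 / 5060 = 0.000136986 per hour.
P(7750 < X < 14400) = e^(−λ·7750) − e^(−λ·14400) = 0.34589 − 0.13910 ≈ 0.207.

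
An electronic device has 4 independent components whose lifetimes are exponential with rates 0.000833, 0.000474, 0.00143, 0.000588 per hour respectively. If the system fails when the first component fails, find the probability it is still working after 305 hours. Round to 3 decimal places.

0.363

The time to first failure is exponential with rate Σλ = 0.000833 + 0.000474 + 0.00143 + 0.000588 = 0.003325.
P(min > 305) = e^(−0.003325·305) = e^(−1.0141) ≈ 0.363.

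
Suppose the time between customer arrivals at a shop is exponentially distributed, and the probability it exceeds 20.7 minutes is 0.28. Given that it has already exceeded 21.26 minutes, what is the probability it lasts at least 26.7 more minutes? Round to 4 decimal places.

0.1936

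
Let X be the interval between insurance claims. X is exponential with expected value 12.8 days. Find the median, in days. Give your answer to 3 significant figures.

8.87

The rate is λ = 1/12.8 = 0.078125 per day.
Set 1 − e^(−λt) = 0.5, so t = −ln(0.5)/λ = 0.69315/0.078125 ≈ 8.87228 days.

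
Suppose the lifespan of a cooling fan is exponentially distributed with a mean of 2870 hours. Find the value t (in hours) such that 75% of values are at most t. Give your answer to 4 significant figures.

The rate is λ = 1/2870 = 0.000348432 per hour.
Set 1 − e^(−λt) = 0.75, so t = −ln(0.25)/λ = 1.3863/0.000348432 ≈ 3978.66 hours.

3979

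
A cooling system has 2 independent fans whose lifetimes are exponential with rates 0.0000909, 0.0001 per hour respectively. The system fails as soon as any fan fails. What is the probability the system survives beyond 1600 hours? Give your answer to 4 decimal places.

The time to first failure is exponential with rate Σλ = 0.0000909 + 0.0001 = 0.0001909.
P(min > 1600) = e^(−0.0001909·1600) = e^(−0.30544) ≈ 0.7368.

0.7368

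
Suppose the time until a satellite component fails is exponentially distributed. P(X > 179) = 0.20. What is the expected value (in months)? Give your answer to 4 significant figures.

e^(−λ·179) = 0.20 ⇒ λ = −ln(0.20)/179 = 0.00899127.
Mean = 1/λ = 111.219 months.

111.2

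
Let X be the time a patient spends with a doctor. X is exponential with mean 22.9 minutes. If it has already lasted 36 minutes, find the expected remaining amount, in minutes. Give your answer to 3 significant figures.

22.9

The rate is λ = 1/22.9 = 0.0436681 per minute.
By memorylessness, the remaining amount past any threshold is again Exp(λ) with mean 1/λ = 22.9 minutes.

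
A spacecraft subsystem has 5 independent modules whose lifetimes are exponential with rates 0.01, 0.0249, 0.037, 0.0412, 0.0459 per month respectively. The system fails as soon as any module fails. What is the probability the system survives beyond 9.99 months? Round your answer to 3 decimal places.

0.204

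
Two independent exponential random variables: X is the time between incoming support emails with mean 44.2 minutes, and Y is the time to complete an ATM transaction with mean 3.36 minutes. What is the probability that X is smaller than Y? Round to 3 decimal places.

λ_1 = 1/44.2 = 0.0226244, λ_2 = 1/3.36 = 0.297619.
For independent exponentials, P(X < Y) = λ_1/(λ_1+λ_2) = 0.0226244/0.320243 ≈ 0.071.

0.071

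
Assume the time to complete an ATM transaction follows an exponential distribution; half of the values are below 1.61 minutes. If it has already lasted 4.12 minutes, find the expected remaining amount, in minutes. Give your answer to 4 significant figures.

For an exponential, median = ln(2)/λ, so λ = ln 2 / 1.61 = 0.430526 per minute.
By memorylessness, the remaining amount past any threshold is again Exp(λ) with mean 1/λ = 2.32274 minutes.

2.323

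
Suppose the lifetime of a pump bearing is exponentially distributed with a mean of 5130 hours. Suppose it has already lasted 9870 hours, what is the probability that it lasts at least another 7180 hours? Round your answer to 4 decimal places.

The rate is λ = 1/5130 = 0.000194932 per hour.
P(X > s+t | X > s) = e^(−λ(s+t))/e^(−λs) = e^(−λt), independent of s = 9870.
P(X > 7180) = e^(−1.3996) ≈ 0.2467.

0.2467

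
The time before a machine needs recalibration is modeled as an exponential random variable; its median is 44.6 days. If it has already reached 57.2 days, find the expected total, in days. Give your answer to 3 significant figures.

For an exponential, median = ln(2)/λ, so λ = ln 2 / 44.6 = 0.0155414 per day.
By memorylessness, E[X | X > 57.2] = 57.2 + 1/λ = 57.2 + 64.3442 = 121.544 days.

122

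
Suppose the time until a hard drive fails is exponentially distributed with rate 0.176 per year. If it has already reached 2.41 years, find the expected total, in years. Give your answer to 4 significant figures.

8.092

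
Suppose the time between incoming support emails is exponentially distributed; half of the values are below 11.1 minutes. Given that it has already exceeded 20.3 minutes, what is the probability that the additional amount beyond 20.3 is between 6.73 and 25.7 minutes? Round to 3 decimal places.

0.456

For an exponential, median = ln(2)/λ, so λ = ln 2 / 11.1 = 0.0624457 per minute.
Memoryless: the residual past 20.3 is again Exp(λ).
P(6.73 < residual < 25.7) = e^(−λ·6.73) − e^(−λ·25.7) = 0.65688 − 0.20092 ≈ 0.456.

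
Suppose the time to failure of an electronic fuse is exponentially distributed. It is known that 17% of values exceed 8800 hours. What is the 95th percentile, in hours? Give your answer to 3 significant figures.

14900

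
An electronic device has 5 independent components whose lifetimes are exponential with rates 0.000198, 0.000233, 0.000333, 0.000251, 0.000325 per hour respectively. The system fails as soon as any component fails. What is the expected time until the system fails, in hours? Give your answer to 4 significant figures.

The time to first failure is exponential with rate Σλ = 0.000198 + 0.000233 + 0.000333 + 0.000251 + 0.000325 = 0.00134.
E[min] = 1/Σλ = 1/0.00134 = 746.269 hours.

746.3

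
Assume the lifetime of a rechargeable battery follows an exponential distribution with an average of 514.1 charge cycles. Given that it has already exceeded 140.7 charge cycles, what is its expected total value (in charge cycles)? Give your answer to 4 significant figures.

The rate is λ = 1/514.1 = 0.00194515 per charge cycle.
By memorylessness, E[X | X > 140.7] = 140.7 + 1/λ = 140.7 + 514.1 = 654.8 charge cycles.

654.8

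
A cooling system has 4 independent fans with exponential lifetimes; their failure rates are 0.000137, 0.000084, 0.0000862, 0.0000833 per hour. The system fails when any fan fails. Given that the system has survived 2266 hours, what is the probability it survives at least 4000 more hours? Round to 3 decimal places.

Time to first failure ~ Exp(Σλ) with Σλ = 0.0003905.
By memorylessness, P(T > 2266+4000 | T > 2266) = P(T > 4000) = e^(−0.0003905·4000) ≈ 0.210.

0.210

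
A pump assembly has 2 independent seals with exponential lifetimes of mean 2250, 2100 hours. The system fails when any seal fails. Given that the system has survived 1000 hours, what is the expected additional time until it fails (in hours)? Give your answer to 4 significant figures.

First-failure rate Σλ = 1/2250 + 1/2100 = 0.000920635.
By memorylessness the expected residual is 1/Σλ = 1086.21 hours, regardless of the 1000 already elapsed.

1086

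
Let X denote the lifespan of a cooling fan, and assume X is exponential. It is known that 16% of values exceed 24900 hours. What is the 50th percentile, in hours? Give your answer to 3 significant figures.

e^(−λ·24900) = 0.16 ⇒ λ = −ln(0.16)/24900 = 0.0000735976.
50th percentile: 1 − e^(−λt) = 0.5, t = −ln(0.5)/λ = 9418.06 hours.

9420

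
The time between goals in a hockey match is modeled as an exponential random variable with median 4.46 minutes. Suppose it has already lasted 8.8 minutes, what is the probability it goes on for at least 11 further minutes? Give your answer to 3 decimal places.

For an exponential, median = ln(2)/λ, so λ = ln 2 / 4.46 = 0.155414 per minute.
The exponential is memoryless, so the remaining time is again Exp(λ): the condition X > 8.8 is irrelevant.
P(X > 11) = e^(−1.7096) ≈ 0.181.

0.181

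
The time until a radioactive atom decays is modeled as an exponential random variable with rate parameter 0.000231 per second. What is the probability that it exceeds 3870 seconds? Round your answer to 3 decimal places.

P(X > 3870) = e^(−λ·3870) = e^(−0.89397) ≈ 0.409.

0.409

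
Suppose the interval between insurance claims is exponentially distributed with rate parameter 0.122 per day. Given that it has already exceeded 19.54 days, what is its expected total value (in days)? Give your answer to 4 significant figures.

27.74

By memorylessness, E[X | X > 19.54] = 19.54 + 1/λ = 19.54 + 8.19672 = 27.7367 days.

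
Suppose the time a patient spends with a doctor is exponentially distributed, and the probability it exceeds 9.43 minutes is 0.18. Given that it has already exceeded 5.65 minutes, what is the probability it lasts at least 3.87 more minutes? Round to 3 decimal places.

0.495

From e^(−λ·9.43) = 0.18, λ = −ln(0.18)/9.43 = 0.181845.
Memoryless: P(X > 5.65+3.87 | X > 5.65) = P(X > 3.87) = e^(−0.181845·3.87) ≈ 0.495.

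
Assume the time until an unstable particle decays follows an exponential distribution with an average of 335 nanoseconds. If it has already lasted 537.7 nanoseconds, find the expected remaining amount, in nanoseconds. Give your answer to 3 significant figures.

335

The rate is λ = 1/335 = 0.00298507 per nanosecond.
By memorylessness, the remaining amount past any threshold is again Exp(λ) with mean 1/λ = 335 nanoseconds.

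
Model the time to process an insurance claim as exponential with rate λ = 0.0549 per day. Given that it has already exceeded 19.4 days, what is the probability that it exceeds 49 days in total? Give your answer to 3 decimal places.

0.197

By the memoryless property, P(X > 19.4+29.6 | X > 19.4) = P(X > 29.6).
P(X > 29.6) = e^(−1.625) ≈ 0.197.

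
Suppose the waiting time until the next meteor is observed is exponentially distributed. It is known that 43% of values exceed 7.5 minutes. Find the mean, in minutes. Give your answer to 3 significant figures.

e^(−λ·7.5) = 0.43 ⇒ λ = −ln(0.43)/7.5 = 0.112529.
Mean = 1/λ = 8.88657 minutes.

8.89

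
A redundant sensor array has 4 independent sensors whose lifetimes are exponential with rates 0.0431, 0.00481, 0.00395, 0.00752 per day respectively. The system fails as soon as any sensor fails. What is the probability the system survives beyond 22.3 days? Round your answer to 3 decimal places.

The time to first failure is exponential with rate Σλ = 0.0431 + 0.00481 + 0.00395 + 0.00752 = 0.05938.
P(min > 22.3) = e^(−0.05938·22.3) = e^(−1.3242) ≈ 0.266.

0.266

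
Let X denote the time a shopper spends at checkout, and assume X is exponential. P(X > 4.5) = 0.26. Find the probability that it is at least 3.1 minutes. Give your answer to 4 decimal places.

0.3953

e^(−λ·4.5) = 0.26 ⇒ λ = −ln(0.26)/4.5 = 0.29935.
P(X > 3.1) = e^(−0.29935·3.1) = e^(−0.92798) ≈ 0.3953.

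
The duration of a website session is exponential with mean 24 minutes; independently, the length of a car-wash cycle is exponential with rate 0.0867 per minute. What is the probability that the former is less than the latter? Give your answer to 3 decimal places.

λ_1 = 1/24 = 0.0416667, λ_2 = 0.0867.
For independent exponentials, P(the former < the latter) = λ_1/(λ_1+λ_2) = 0.0416667/0.128367 ≈ 0.325.

0.325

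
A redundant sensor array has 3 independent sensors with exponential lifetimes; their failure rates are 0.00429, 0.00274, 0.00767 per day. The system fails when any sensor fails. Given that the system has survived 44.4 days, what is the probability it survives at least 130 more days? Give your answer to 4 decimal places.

Time to first failure ~ Exp(Σλ) with Σλ = 0.0147.
By memorylessness, P(T > 44.4+130 | T > 44.4) = P(T > 130) = e^(−0.0147·130) ≈ 0.1479.

0.1479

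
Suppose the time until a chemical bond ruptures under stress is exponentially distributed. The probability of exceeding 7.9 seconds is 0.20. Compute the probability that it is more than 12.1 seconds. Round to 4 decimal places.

0.0850

e^(−λ·7.9) = 0.20 ⇒ λ = −ln(0.20)/7.9 = 0.203726.
P(X > 12.1) = e^(−0.203726·12.1) = e^(−2.4651) ≈ 0.0850.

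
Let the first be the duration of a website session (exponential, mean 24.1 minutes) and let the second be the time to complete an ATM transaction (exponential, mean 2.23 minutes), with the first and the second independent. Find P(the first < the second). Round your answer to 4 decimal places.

λ_1 = 1/24.1 = 0.0414938, λ_2 = 1/2.23 = 0.44843.
For independent exponentials, P(the first < the second) = λ_1/(λ_1+λ_2) = 0.0414938/0.489924 ≈ 0.0847.

0.0847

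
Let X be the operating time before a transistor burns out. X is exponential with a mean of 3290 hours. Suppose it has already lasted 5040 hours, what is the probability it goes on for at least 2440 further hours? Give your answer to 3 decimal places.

The rate is λ = 1/3290 = 0.000303951 per hour.
P(X > s+t | X > s) = e^(−λ(s+t))/e^(−λs) = e^(−λt), independent of s = 5040.
P(X > 2440) = e^(−0.74164) ≈ 0.476.

0.476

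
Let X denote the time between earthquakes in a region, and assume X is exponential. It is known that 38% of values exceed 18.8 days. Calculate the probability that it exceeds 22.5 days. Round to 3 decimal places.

0.314

e^(−λ·18.8) = 0.38 ⇒ λ = −ln(0.38)/18.8 = 0.0514672.
P(X > 22.5) = e^(−0.0514672·22.5) = e^(−1.158) ≈ 0.314.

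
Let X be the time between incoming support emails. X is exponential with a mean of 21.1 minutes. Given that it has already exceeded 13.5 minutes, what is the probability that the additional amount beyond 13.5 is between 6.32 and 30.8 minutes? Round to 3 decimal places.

The rate is λ = 1/21.1 = 0.0473934 per minute.
Memoryless: the residual past 13.5 is again Exp(λ).
P(6.32 < residual < 30.8) = e^(−λ·6.32) − e^(−λ·30.8) = 0.74117 − 0.23230 ≈ 0.509.

0.509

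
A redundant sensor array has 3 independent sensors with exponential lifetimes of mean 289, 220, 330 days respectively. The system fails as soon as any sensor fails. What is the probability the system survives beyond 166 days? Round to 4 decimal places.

The first failure time is exponential with rate Σλ_i = 1/289 + 1/220 + 1/330 = 0.011036 per day.
P(min > 166) = e^(−0.011036·166) = e^(−1.832) ≈ 0.1601.

0.1601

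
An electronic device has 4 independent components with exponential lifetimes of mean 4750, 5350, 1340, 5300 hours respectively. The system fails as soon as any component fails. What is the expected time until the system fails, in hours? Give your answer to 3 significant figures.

The first failure time is exponential with rate Σλ_i = 1/4750 + 1/5350 + 1/1340 + 1/5300 = 0.00133239 per hour.
E[min] = 1/Σλ = 1/0.00133239 = 750.531 hours.

751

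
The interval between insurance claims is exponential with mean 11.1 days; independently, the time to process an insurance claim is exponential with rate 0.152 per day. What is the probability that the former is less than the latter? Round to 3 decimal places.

λ_1 = 1/11.1 = 0.0900901, λ_2 = 0.152.
For independent exponentials, P(the former < the latter) = λ_1/(λ_1+λ_2) = 0.0900901/0.24209 ≈ 0.372.

0.372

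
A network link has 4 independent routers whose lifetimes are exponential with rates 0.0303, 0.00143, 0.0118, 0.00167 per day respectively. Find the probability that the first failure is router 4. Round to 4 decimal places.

0.0369

The time to first failure is exponential with rate Σλ = 0.0303 + 0.00143 + 0.0118 + 0.00167 = 0.0452.
P(router 4 first) = λ_4/Σλ = 0.00167/0.0452 ≈ 0.0369.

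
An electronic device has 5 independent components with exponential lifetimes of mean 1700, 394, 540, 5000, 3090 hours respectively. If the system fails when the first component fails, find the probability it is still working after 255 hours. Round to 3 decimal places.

0.246

The first failure time is exponential with rate Σλ_i = 1/1700 + 1/394 + 1/540 + 1/5000 + 1/3090 = 0.00550178 per hour.
P(min > 255) = e^(−0.00550178·255) = e^(−1.403) ≈ 0.246.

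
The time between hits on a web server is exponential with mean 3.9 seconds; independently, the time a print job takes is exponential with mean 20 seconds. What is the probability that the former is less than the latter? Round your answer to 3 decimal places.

0.837

λ_1 = 1/3.9 = 0.25641, λ_2 = 1/20 = 0.05.
For independent exponentials, P(the former < the latter) = λ_1/(λ_1+λ_2) = 0.25641/0.30641 ≈ 0.837.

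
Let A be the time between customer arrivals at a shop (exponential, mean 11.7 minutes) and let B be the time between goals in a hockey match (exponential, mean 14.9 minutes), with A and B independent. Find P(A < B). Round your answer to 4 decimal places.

λ_1 = 1/11.7 = 0.0854701, λ_2 = 1/14.9 = 0.0671141.
For independent exponentials, P(A < B) = λ_1/(λ_1+λ_2) = 0.0854701/0.152584 ≈ 0.5602.

0.5602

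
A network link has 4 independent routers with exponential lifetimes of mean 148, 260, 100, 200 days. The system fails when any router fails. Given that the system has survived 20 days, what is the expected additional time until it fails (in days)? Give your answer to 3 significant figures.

First-failure rate Σλ = 1/148 + 1/260 + 1/100 + 1/200 = 0.0256029.
By memorylessness the expected residual is 1/Σλ = 39.0581 days, regardless of the 20 already elapsed.

39.1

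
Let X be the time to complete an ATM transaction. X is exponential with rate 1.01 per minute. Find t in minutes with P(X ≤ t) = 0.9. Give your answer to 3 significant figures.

Set 1 − e^(−λt) = 0.9, so t = −ln(0.1)/λ = 2.3026/1.01 ≈ 2.27979 minutes.

2.28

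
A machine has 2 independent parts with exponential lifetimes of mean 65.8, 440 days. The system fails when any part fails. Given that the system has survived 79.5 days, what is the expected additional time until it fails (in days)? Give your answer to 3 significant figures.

57.2

First-failure rate Σλ = 1/65.8 + 1/440 = 0.0174703.
By memorylessness the expected residual is 1/Σλ = 57.24 days, regardless of the 79.5 already elapsed.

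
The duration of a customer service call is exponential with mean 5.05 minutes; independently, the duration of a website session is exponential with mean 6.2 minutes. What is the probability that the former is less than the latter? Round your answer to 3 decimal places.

0.551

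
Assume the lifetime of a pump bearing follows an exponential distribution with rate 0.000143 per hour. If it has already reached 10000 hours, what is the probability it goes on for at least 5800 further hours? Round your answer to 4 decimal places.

0.4363

The exponential is memoryless, so the remaining time is again Exp(λ): the condition X > 10000 is irrelevant.
P(X > 5800) = e^(−0.8294) ≈ 0.4363.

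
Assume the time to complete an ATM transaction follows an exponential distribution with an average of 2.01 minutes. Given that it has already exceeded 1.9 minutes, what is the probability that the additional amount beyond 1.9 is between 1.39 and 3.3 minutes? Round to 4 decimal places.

0.3072

The rate is λ = 1/2.01 = 0.497512 per minute.
Memoryless: the residual past 1.9 is again Exp(λ).
P(1.39 < residual < 3.3) = e^(−λ·1.39) − e^(−λ·3.3) = 0.50080 − 0.19363 ≈ 0.3072.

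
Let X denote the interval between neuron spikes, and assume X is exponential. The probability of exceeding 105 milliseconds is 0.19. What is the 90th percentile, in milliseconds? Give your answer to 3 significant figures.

146

e^(−λ·105) = 0.19 ⇒ λ = −ln(0.19)/105 = 0.0158165.
90th percentile: 1 − e^(−λt) = 0.9, t = −ln(0.1)/λ = 145.581 milliseconds.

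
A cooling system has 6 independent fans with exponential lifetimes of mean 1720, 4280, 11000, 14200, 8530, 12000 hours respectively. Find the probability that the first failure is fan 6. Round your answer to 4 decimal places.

Rates: λ_i = 1/mean_i → 0.000581395, 0.000233645, 0.0000909091, 0.0000704225, 0.000117233, 0.0000833333; Σλ = 0.00117694.
P(fan 6 first) = λ_6/Σλ = 0.0000833333/0.00117694 ≈ 0.0708.

0.0708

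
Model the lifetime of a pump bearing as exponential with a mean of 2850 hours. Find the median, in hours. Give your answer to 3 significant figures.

The rate is λ = 1/2850 = 0.000350877 per hour.
Set 1 − e^(−λt) = 0.5, so t = −ln(0.5)/λ = 0.69315/0.000350877 ≈ 1975.47 hours.

1980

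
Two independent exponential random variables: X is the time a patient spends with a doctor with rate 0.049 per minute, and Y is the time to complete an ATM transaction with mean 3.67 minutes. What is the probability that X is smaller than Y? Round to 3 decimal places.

0.152

λ_1 = 0.049, λ_2 = 1/3.67 = 0.27248.
For independent exponentials, P(X < Y) = λ_1/(λ_1+λ_2) = 0.049/0.32148 ≈ 0.152.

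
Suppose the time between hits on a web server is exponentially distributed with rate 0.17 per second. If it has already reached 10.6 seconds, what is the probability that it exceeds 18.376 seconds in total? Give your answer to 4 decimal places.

0.2666

By the memoryless property, P(X > 10.6+7.776 | X > 10.6) = P(X > 7.776).
P(X > 7.776) = e^(−1.3219) ≈ 0.2666.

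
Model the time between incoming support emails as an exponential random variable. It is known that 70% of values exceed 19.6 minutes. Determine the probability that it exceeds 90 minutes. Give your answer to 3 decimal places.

e^(−λ·19.6) = 0.70 ⇒ λ = −ln(0.70)/19.6 = 0.0181977.
P(X > 90) = e^(−0.0181977·90) = e^(−1.6378) ≈ 0.194.

0.194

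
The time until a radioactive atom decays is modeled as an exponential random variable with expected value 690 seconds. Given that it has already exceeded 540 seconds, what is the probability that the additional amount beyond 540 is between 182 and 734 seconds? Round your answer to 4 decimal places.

0.4230

The rate is λ = 1/690 = 0.00144928 per second.
Memoryless: the residual past 540 is again Exp(λ).
P(182 < residual < 734) = e^(−λ·182) − e^(−λ·734) = 0.76815 − 0.34515 ≈ 0.4230.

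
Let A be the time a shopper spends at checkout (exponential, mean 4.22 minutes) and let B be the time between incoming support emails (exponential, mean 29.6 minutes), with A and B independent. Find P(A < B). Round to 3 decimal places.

λ_1 = 1/4.22 = 0.236967, λ_2 = 1/29.6 = 0.0337838.
For independent exponentials, P(A < B) = λ_1/(λ_1+λ_2) = 0.236967/0.270751 ≈ 0.875.

0.875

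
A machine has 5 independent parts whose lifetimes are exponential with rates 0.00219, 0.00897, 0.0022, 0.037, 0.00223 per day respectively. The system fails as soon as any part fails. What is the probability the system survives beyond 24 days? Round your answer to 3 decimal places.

0.283

The time to first failure is exponential with rate Σλ = 0.00219 + 0.00897 + 0.0022 + 0.037 + 0.00223 = 0.05259.
P(min > 24) = e^(−0.05259·24) = e^(−1.2622) ≈ 0.283.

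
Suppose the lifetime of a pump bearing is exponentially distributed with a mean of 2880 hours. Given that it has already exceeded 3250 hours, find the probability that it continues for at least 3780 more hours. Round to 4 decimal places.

0.2691

The rate is λ = 1/2880 = 0.000347222 per hour.
P(X > s+t | X > s) = e^(−λ(s+t))/e^(−λs) = e^(−λt), independent of s = 3250.
P(X > 3780) = e^(−1.3125) ≈ 0.2691.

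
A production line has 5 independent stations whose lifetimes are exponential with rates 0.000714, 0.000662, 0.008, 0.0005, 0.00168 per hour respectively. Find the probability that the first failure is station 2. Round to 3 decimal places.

The time to first failure is exponential with rate Σλ = 0.000714 + 0.000662 + 0.008 + 0.0005 + 0.00168 = 0.011556.
P(station 2 first) = λ_2/Σλ = 0.000662/0.011556 ≈ 0.057.

0.057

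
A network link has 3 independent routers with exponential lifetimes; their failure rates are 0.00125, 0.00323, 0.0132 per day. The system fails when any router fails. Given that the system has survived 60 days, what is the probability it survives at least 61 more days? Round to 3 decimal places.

0.340

Time to first failure ~ Exp(Σλ) with Σλ = 0.01768.
By memorylessness, P(T > 60+61 | T > 60) = P(T > 61) = e^(−0.01768·61) ≈ 0.340.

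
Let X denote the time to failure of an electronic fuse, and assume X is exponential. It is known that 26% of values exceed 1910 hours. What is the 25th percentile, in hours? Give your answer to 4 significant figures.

407.9

e^(−λ·1910) = 0.26 ⇒ λ = −ln(0.26)/1910 = 0.000705274.
25th percentile: 1 − e^(−λt) = 0.25, t = −ln(0.75)/λ = 407.901 hours.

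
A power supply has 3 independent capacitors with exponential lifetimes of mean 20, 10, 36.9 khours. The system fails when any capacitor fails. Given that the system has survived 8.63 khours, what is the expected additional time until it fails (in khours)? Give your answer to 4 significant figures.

5.647

First-failure rate Σλ = 1/20 + 1/10 + 1/36.9 = 0.1771.
By memorylessness the expected residual is 1/Σλ = 5.64652 khours, regardless of the 8.63 already elapsed.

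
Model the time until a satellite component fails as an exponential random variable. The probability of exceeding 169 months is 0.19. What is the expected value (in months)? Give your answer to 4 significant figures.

e^(−λ·169) = 0.19 ⇒ λ = −ln(0.19)/169 = 0.00982681.
Mean = 1/λ = 101.762 months.

101.8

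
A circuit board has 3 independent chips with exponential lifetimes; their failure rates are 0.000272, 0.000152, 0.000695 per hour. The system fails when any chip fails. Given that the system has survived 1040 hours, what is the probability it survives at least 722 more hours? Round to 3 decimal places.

Time to first failure ~ Exp(Σλ) with Σλ = 0.001119.
By memorylessness, P(T > 1040+722 | T > 1040) = P(T > 722) = e^(−0.001119·722) ≈ 0.446.

0.446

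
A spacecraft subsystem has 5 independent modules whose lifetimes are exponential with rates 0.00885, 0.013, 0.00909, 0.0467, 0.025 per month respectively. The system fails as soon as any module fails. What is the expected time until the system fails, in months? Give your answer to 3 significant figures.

The time to first failure is exponential with rate Σλ = 0.00885 + 0.013 + 0.00909 + 0.0467 + 0.025 = 0.10264.
E[min] = 1/Σλ = 1/0.10264 = 9.74279 months.

9.74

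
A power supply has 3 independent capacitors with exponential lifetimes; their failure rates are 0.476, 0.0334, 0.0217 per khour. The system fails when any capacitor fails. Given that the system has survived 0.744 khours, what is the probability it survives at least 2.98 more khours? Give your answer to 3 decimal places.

0.205

Time to first failure ~ Exp(Σλ) with Σλ = 0.5311.
By memorylessness, P(T > 0.744+2.98 | T > 0.744) = P(T > 2.98) = e^(−0.5311·2.98) ≈ 0.205.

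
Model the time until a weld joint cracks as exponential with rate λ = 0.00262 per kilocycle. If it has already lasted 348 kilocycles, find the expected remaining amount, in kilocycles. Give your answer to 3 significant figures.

By memorylessness, the remaining amount past any threshold is again Exp(λ) with mean 1/λ = 381.679 kilocycles.

382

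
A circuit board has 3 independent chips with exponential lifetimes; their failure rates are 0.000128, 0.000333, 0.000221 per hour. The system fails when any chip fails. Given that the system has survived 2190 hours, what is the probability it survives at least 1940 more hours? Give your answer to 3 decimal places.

0.266

Time to first failure ~ Exp(Σλ) with Σλ = 0.000682.
By memorylessness, P(T > 2190+1940 | T > 2190) = P(T > 1940) = e^(−0.000682·1940) ≈ 0.266.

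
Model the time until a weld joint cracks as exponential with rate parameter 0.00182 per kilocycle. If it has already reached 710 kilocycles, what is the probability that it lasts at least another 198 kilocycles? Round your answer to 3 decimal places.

By the memoryless property, P(X > 710+198 | X > 710) = P(X > 198).
P(X > 198) = e^(−0.36036) ≈ 0.697.

0.697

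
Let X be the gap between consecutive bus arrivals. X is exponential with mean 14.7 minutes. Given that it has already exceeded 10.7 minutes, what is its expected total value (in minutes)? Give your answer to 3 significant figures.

The rate is λ = 1/14.7 = 0.0680272 per minute.
By memorylessness, E[X | X > 10.7] = 10.7 + 1/λ = 10.7 + 14.7 = 25.4 minutes.

25.4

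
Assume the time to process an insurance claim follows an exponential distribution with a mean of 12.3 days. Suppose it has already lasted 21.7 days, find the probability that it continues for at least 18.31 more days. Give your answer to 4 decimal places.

The rate is λ = 1/12.3 = 0.0813008 per day.
The exponential is memoryless, so the remaining time is again Exp(λ): the condition X > 21.7 is irrelevant.
P(X > 18.31) = e^(−1.4886) ≈ 0.2257.

0.2257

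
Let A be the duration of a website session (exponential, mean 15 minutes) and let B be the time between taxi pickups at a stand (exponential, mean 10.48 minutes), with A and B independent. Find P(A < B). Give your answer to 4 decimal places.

λ_1 = 1/15 = 0.0666667, λ_2 = 1/10.48 = 0.0954198.
For independent exponentials, P(A < B) = λ_1/(λ_1+λ_2) = 0.0666667/0.162087 ≈ 0.4113.

0.4113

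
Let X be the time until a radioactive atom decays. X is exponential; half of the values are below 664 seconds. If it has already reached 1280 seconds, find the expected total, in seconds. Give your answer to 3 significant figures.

For an exponential, median = ln(2)/λ, so λ = ln 2 / 664 = 0.0010439 per second.
By memorylessness, E[X | X > 1280] = 1280 + 1/λ = 1280 + 957.95 = 2237.95 seconds.

2240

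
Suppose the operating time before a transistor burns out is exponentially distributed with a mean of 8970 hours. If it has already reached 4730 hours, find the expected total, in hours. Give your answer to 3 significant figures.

13700

The rate is λ = 1/8970 = 0.000111483 per hour.
By memorylessness, E[X | X > 4730] = 4730 + 1/λ = 4730 + 8970 = 13700 hours.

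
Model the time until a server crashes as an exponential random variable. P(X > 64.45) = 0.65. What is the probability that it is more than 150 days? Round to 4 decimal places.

e^(−λ·64.45) = 0.65 ⇒ λ = −ln(0.65)/64.45 = 0.00668399.
P(X > 150) = e^(−0.00668399·150) = e^(−1.0026) ≈ 0.3669.

0.3669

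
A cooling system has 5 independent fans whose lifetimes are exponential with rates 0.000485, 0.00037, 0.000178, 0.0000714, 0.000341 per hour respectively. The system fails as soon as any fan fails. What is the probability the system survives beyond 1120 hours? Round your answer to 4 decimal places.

0.1981

The time to first failure is exponential with rate Σλ = 0.000485 + 0.00037 + 0.000178 + 0.0000714 + 0.000341 = 0.0014454.
P(min > 1120) = e^(−0.0014454·1120) = e^(−1.6188) ≈ 0.1981.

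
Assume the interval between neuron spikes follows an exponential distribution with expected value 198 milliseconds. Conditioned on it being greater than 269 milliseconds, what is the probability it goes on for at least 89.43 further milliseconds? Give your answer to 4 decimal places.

The rate is λ = 1/198 = 0.00505051 per millisecond.
By the memoryless property, P(X > 269+89.43 | X > 269) = P(X > 89.43).
P(X > 89.43) = e^(−0.45167) ≈ 0.6366.

0.6366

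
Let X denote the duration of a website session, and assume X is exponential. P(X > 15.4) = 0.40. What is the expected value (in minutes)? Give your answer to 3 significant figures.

16.8

e^(−λ·15.4) = 0.40 ⇒ λ = −ln(0.40)/15.4 = 0.0594994.
Mean = 1/λ = 16.8069 minutes.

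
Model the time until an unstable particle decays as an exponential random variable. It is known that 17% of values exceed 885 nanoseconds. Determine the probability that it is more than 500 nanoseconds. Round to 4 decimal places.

e^(−λ·885) = 0.17 ⇒ λ = −ln(0.17)/885 = 0.00200221.
P(X > 500) = e^(−0.00200221·500) = e^(−1.0011) ≈ 0.3675.

0.3675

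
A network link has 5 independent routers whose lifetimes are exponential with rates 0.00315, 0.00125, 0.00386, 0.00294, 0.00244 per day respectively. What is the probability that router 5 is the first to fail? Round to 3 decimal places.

0.179

The time to first failure is exponential with rate Σλ = 0.00315 + 0.00125 + 0.00386 + 0.00294 + 0.00244 = 0.01364.
P(router 5 first) = λ_5/Σλ = 0.00244/0.01364 ≈ 0.179.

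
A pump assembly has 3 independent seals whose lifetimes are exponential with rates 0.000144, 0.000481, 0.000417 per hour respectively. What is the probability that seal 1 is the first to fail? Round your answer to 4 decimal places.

0.1382

The time to first failure is exponential with rate Σλ = 0.000144 + 0.000481 + 0.000417 = 0.001042.
P(seal 1 first) = λ_1/Σλ = 0.000144/0.001042 ≈ 0.1382.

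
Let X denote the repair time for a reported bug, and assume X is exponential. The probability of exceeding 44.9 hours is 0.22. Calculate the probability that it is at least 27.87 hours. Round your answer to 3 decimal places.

e^(−λ·44.9) = 0.22 ⇒ λ = −ln(0.22)/44.9 = 0.0337222.
P(X > 27.87) = e^(−0.0337222·27.87) = e^(−0.93984) ≈ 0.391.

0.391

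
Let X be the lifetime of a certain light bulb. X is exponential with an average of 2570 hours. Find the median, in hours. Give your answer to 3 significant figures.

1780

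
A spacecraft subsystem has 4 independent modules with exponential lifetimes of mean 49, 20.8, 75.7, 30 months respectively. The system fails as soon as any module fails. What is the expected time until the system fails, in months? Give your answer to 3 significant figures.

The first failure time is exponential with rate Σλ_i = 1/49 + 1/20.8 + 1/75.7 + 1/30 = 0.115028 per month.
E[min] = 1/Σλ = 1/0.115028 = 8.6935 months.

8.69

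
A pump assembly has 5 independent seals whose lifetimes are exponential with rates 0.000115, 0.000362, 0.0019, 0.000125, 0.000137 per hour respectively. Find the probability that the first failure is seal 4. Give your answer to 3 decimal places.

0.047

The time to first failure is exponential with rate Σλ = 0.000115 + 0.000362 + 0.0019 + 0.000125 + 0.000137 = 0.002639.
P(seal 4 first) = λ_4/Σλ = 0.000125/0.002639 ≈ 0.047.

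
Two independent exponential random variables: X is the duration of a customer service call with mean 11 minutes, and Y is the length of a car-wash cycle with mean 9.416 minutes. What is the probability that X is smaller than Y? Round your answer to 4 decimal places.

0.4612

λ_1 = 1/11 = 0.0909091, λ_2 = 1/9.416 = 0.106202.
For independent exponentials, P(X < Y) = λ_1/(λ_1+λ_2) = 0.0909091/0.197111 ≈ 0.4612.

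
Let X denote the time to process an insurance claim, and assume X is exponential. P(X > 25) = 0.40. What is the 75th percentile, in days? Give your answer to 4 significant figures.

e^(−λ·25) = 0.40 ⇒ λ = −ln(0.40)/25 = 0.0366516.
75th percentile: 1 − e^(−λt) = 0.75, t = −ln(0.25)/λ = 37.8235 days.

37.82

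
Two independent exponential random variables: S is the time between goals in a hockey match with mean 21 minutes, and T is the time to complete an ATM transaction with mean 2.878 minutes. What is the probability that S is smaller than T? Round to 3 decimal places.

0.121

λ_1 = 1/21 = 0.047619, λ_2 = 1/2.878 = 0.347464.
For independent exponentials, P(S < T) = λ_1/(λ_1+λ_2) = 0.047619/0.395083 ≈ 0.121.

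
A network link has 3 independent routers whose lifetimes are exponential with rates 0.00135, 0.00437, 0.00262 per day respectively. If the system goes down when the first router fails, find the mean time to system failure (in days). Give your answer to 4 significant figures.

The time to first failure is exponential with rate Σλ = 0.00135 + 0.00437 + 0.00262 = 0.00834.
E[min] = 1/Σλ = 1/0.00834 = 119.904 days.

119.9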